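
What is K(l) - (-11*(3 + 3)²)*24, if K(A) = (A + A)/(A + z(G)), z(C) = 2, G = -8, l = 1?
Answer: 28514/3 ≈ 9504.7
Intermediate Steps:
K(A) = 2*A/(2 + A) (K(A) = (A + A)/(A + 2) = (2*A)/(2 + A) = 2*A/(2 + A))
K(l) - (-11*(3 + 3)²)*24 = 2*1/(2 + 1) - (-11*(3 + 3)²)*24 = 2*1/3 - (-11*6²)*24 = 2*1*(⅓) - (-11*36)*24 = ⅔ - (-396)*24 = ⅔ - 1*(-9504) = ⅔ + 9504 = 28514/3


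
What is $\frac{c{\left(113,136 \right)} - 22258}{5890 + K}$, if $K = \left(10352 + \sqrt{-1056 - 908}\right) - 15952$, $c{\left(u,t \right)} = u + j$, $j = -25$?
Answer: $- \frac{535775}{7172} + \frac{3695 i \sqrt{491}}{7172} \approx -74.704 + 11.416 i$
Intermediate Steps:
$c{\left(u,t \right)} = -25 + u$ ($c{\left(u,t \right)} = u - 25 = -25 + u$)
$K = -5600 + 2 i \sqrt{491}$ ($K = \left(10352 + \sqrt{-1964}\right) - 15952 = \left(10352 + 2 i \sqrt{491}\right) - 15952 = -5600 + 2 i \sqrt{491} \approx -5600.0 + 44.317 i$)
$\frac{c{\left(113,136 \right)} - 22258}{5890 + K} = \frac{\left(-25 + 113\right) - 22258}{5890 - \left(5600 - 2 i \sqrt{491}\right)} = \frac{88 - 22258}{290 + 2 i \sqrt{491}} = - \frac{22170}{290 + 2 i \sqrt{491}}$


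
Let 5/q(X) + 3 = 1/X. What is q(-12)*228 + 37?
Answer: -12311/37 ≈ -332.73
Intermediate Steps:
q(X) = 5/(-3 + 1/X)
q(-12)*228 + 37 = -5*(-12)/(-1 + 3*(-12))*228 + 37 = -5*(-12)/(-1 - 36)*228 + 37 = -5*(-12)/(-37)*228 + 37 = -5*(-12)*(-1/37)*228 + 37 = -60/37*228 + 37 = -13680/37 + 37 = -12311/37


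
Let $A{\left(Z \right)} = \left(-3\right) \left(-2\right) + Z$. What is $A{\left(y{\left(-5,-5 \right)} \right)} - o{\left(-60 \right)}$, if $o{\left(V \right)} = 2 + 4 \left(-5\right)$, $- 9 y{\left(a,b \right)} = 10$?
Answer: $\frac{206}{9} \approx 22.889$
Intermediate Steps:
$y{\left(a,b \right)} = - \frac{10}{9}$ ($y{\left(a,b \right)} = \left(- \frac{1}{9}\right) 10 = - \frac{10}{9}$)
$A{\left(Z \right)} = 6 + Z$
$o{\left(V \right)} = -18$ ($o{\left(V \right)} = 2 - 20 = -18$)
$A{\left(y{\left(-5,-5 \right)} \right)} - o{\left(-60 \right)} = \left(6 - \frac{10}{9}\right) - -18 = \frac{44}{9} + 18 = \frac{206}{9}$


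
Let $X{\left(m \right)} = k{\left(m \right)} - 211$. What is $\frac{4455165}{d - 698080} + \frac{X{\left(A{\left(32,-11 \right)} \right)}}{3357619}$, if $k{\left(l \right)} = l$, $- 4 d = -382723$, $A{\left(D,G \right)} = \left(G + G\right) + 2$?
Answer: $- \frac{1173245945597}{158637424893} \approx -7.3958$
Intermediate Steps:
$A{\left(D,G \right)} = 2 + 2 G$ ($A{\left(D,G \right)} = 2 G + 2 = 2 + 2 G$)
$d = \frac{382723}{4}$ ($d = \left(- \frac{1}{4}\right) \left(-382723\right) = \frac{382723}{4} \approx 95681.0$)
$X{\left(m \right)} = -211 + m$ ($X{\left(m \right)} = m - 211 = -211 + m$)
$\frac{4455165}{d - 698080} + \frac{X{\left(A{\left(32,-11 \right)} \right)}}{3357619} = \frac{4455165}{\frac{382723}{4} - 698080} + \frac{-211 + \left(2 + 2 \left(-11\right)\right)}{3357619} = \frac{4455165}{- \frac{2409597}{4}} + \left(-211 + \left(2 - 22\right)\right) \frac{1}{3357619} = 4455165 \left(- \frac{4}{2409597}\right) + \left(-211 - 20\right) \frac{1}{3357619} = - \frac{5940220}{803199} - \frac{231}{3357619} = - \frac{1173245945597}{158637424893}$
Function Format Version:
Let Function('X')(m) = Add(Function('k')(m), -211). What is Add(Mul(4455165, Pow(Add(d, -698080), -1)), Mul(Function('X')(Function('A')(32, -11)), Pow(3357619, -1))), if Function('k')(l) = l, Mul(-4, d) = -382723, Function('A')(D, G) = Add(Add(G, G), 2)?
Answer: Rational(-1173245945597, 158637424893) ≈ -7.3958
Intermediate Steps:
Function('A')(D, G) = Add(2, Mul(2, G)) (Function('A')(D, G) = Add(Mul(2, G), 2) = Add(2, Mul(2, G)))
d = Rational(382723, 4) (d = Mul(Rational(-1, 4), -382723) = Rational(382723, 4) ≈ 95681.)
Function('X')(m) = Add(-211, m) (Function('X')(m) = Add(m, -211) = Add(-211, m))
Add(Mul(4455165, Pow(Add(d, -698080), -1)), Mul(Function('X')(Function('A')(32, -11)), Pow(3357619, -1))) = Add(Mul(4455165, Pow(Add(Rational(382723, 4), -698080), -1)), Mul(Add(-211, Add(2, Mul(2, -11))), Pow(3357619, -1))) = Add(Mul(4455165, Pow(Rational(-2409597, 4), -1)), Mul(Add(-211, Add(2, -22)), Rational(1, 3357619))) = Add(Mul(4455165, Rational(-4, 2409597)), Mul(Add(-211, -20), Rational(1, 3357619))) = Add(Rational(-5940220, 803199), Mul(-231, Rational(1, 3357619))) = Add(Rational(-5940220, 803199), Rational(-231, 3357619)) = Rational(-1173245945597, 158637424893)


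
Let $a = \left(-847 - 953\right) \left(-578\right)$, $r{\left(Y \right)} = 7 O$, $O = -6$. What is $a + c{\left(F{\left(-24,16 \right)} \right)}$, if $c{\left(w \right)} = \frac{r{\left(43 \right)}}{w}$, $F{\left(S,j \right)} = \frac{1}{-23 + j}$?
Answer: $1040694$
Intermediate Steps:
$r{\left(Y \right)} = -42$ ($r{\left(Y \right)} = 7 \left(-6\right) = -42$)
$c{\left(w \right)} = - \frac{42}{w}$
$a = 1040400$ ($a = \left(-1800\right) \left(-578\right) = 1040400$)
$a + c{\left(F{\left(-24,16 \right)} \right)} = 1040400 - \frac{42}{\frac{1}{-23 + 16}} = 1040400 - \frac{42}{\frac{1}{-7}} = 1040400 - \frac{42}{- \frac{1}{7}} = 1040400 - -294 = 1040400 + 294 = 1040694$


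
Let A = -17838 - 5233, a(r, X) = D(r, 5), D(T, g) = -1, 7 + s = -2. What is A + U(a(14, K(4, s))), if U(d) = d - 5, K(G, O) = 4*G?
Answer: -23077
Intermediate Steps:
s = -9 (s = -7 - 2 = -9)
a(r, X) = -1
A = -23071
U(d) = -5 + d
A + U(a(14, K(4, s))) = -23071 + (-5 - 1) = -23071 - 6 = -23077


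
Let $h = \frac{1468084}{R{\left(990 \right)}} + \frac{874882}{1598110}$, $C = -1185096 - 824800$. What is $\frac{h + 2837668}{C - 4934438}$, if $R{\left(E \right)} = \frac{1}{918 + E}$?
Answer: $- \frac{2240503827304141}{5548904804370} \approx -403.77$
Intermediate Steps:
$C = -2009896$ ($C = -1185096 - 824800 = -2009896$)
$h = \frac{2238236374500401}{799055}$ ($h = \frac{1468084}{\frac{1}{918 + 990}} + \frac{874882}{1598110} = \frac{1468084}{\frac{1}{1908}} + 874882 \cdot \frac{1}{1598110} = 1468084 \frac{1}{\frac{1}{1908}} + \frac{437441}{799055} = 1468084 \cdot 1908 + \frac{437441}{799055} = 2801104272 + \frac{437441}{799055} = \frac{2238236374500401}{799055} \approx 2.8011 \cdot 10^{9}$)
$\frac{h + 2837668}{C - 4934438} = \frac{\frac{2238236374500401}{799055} + 2837668}{-2009896 - 4934438} = \frac{2240503827304141}{799055 \left(-6944334\right)} = \frac{2240503827304141}{799055} \left(- \frac{1}{6944334}\right) = - \frac{2240503827304141}{5548904804370}$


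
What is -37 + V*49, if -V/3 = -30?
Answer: 4373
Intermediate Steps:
V = 90 (V = -3*(-30) = 90)
-37 + V*49 = -37 + 90*49 = -37 + 4410 = 4373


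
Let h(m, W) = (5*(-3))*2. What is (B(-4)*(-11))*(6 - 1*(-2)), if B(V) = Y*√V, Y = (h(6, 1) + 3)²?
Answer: -128304*I ≈ -1.283e+5*I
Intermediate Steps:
h(m, W) = -30 (h(m, W) = -15*2 = -30)
Y = 729 (Y = (-30 + 3)² = (-27)² = 729)
B(V) = 729*√V
(B(-4)*(-11))*(6 - 1*(-2)) = ((729*√(-4))*(-11))*(6 - 1*(-2)) = ((729*(2*I))*(-11))*(6 + 2) = ((1458*I)*(-11))*8 = -16038*I*8 = -128304*I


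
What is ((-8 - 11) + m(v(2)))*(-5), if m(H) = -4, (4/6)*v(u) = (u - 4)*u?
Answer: 115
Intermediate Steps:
v(u) = 3*u*(-4 + u)/2 (v(u) = 3*((u - 4)*u)/2 = 3*((-4 + u)*u)/2 = 3*(u*(-4 + u))/2 = 3*u*(-4 + u)/2)
((-8 - 11) + m(v(2)))*(-5) = ((-8 - 11) - 4)*(-5) = (-19 - 4)*(-5) = -23*(-5) = 115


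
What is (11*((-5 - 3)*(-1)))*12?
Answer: 1056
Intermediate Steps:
(11*((-5 - 3)*(-1)))*12 = (11*(-8*(-1)))*12 = (11*8)*12 = 88*12 = 1056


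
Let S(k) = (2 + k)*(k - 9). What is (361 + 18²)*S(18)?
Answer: 123300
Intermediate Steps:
S(k) = (-9 + k)*(2 + k) (S(k) = (2 + k)*(-9 + k) = (-9 + k)*(2 + k))
(361 + 18²)*S(18) = (361 + 18²)*(-18 + 18² - 7*18) = (361 + 324)*(-18 + 324 - 126) = 685*180 = 123300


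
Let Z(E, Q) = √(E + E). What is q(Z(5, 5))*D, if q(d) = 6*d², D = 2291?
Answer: 137460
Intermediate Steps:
Z(E, Q) = √2*√E (Z(E, Q) = √(2*E) = √2*√E)
q(Z(5, 5))*D = (6*(√2*√5)²)*2291 = (6*(√10)²)*2291 = (6*10)*2291 = 60*2291 = 137460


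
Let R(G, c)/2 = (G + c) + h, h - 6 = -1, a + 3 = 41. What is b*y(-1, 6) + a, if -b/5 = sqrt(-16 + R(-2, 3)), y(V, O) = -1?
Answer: 38 + 10*I ≈ 38.0 + 10.0*I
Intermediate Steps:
a = 38 (a = -3 + 41 = 38)
h = 5 (h = 6 - 1 = 5)
R(G, c) = 10 + 2*G + 2*c (R(G, c) = 2*((G + c) + 5) = 2*(5 + G + c) = 10 + 2*G + 2*c)
b = -10*I (b = -5*sqrt(-16 + (10 + 2*(-2) + 2*3)) = -5*sqrt(-16 + (10 - 4 + 6)) = -5*sqrt(-16 + 12) = -10*I ≈ -10.0*I)
b*y(-1, 6) + a = -10*I*(-1) + 38 = 10*I + 38 = 38 + 10*I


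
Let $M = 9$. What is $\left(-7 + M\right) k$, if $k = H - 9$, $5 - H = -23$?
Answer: $38$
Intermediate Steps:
$H = 28$ ($H = 5 - -23 = 5 + 23 = 28$)
$k = 19$ ($k = 28 - 9 = 19$)
$\left(-7 + M\right) k = \left(-7 + 9\right) 19 = 2 \cdot 19 = 38$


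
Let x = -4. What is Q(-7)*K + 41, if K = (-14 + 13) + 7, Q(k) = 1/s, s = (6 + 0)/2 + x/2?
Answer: 47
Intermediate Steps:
s = 1 (s = (6 + 0)/2 - 4/2 = 6*(½) - 4*½ = 3 - 2 = 1)
Q(k) = 1 (Q(k) = 1/1 = 1)
K = 6 (K = -1 + 7 = 6)
Q(-7)*K + 41 = 1*6 + 41 = 6 + 41 = 47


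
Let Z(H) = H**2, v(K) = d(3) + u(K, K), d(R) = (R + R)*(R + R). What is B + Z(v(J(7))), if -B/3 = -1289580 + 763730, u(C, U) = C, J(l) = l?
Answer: 1579399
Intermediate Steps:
d(R) = 4*R**2 (d(R) = (2*R)*(2*R) = 4*R**2)
v(K) = 36 + K (v(K) = 4*3**2 + K = 4*9 + K = 36 + K)
B = 1577550 (B = -3*(-1289580 + 763730) = -3*(-525850) = 1577550)
B + Z(v(J(7))) = 1577550 + (36 + 7)**2 = 1577550 + 43**2 = 1577550 + 1849 = 1579399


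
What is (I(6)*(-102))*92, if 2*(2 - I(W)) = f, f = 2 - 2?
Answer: -18768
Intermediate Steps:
f = 0
I(W) = 2 (I(W) = 2 - ½*0 = 2 + 0 = 2)
(I(6)*(-102))*92 = (2*(-102))*92 = -204*92 = -18768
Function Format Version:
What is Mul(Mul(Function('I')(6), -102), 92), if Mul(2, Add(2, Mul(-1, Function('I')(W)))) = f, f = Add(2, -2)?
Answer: -18768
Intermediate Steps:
f = 0
Function('I')(W) = 2 (Function('I')(W) = Add(2, Mul(Rational(-1, 2), 0)) = Add(2, 0) = 2)
Mul(Mul(Function('I')(6), -102), 92) = Mul(Mul(2, -102), 92) = Mul(-204, 92) = -18768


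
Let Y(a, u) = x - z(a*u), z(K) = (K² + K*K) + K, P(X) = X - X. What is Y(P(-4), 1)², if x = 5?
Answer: 25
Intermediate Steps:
P(X) = 0
z(K) = K + 2*K² (z(K) = (K² + K²) + K = 2*K² + K = K + 2*K²)
Y(a, u) = 5 - a*u*(1 + 2*a*u) (Y(a, u) = 5 - a*u*(1 + 2*(a*u)) = 5 - a*u*(1 + 2*a*u))
Y(P(-4), 1)² = (5 - 1*0*1*(1 + 2*0*1))² = (5 - 1*0*1*(1 + 0))² = (5 - 1*0*1*1)² = (5 + 0)² = 5² = 25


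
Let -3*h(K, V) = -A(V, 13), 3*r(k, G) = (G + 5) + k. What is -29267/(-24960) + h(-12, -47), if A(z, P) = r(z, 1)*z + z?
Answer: 14947321/74880 ≈ 199.62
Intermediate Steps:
r(k, G) = 5/3 + G/3 + k/3 (r(k, G) = ((G + 5) + k)/3 = ((5 + G) + k)/3 = (5 + G + k)/3 = 5/3 + G/3 + k/3)
A(z, P) = z + z*(2 + z/3) (A(z, P) = (5/3 + (1/3)*1 + z/3)*z + z = (5/3 + 1/3 + z/3)*z + z = (2 + z/3)*z + z = z*(2 + z/3) + z = z + z*(2 + z/3))
h(K, V) = V*(9 + V)/9 (h(K, V) = -(-1)*V*(9 + V)/3/3 = -(-1)*V*(9 + V)/9 = V*(9 + V)/9)
-29267/(-24960) + h(-12, -47) = -29267/(-24960) + (1/9)*(-47)*(9 - 47) = -29267*(-1/24960) + (1/9)*(-47)*(-38) = 29267/24960 + 1786/9 = 14947321/74880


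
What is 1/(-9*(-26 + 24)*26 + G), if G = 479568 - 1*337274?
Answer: 1/142762 ≈ 7.0047e-6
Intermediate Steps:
G = 142294 (G = 479568 - 337274 = 142294)
1/(-9*(-26 + 24)*26 + G) = 1/(-9*(-26 + 24)*26 + 142294) = 1/(-9*(-2)*26 + 142294) = 1/(18*26 + 142294) = 1/(468 + 142294) = 1/142762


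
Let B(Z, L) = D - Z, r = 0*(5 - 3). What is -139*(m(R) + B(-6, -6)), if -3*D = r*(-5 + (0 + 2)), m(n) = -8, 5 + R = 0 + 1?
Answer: 278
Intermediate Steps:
R = -4 (R = -5 + (0 + 1) = -5 + 1 = -4)
r = 0 (r = 0*2 = 0)
D = 0 (D = -0*(-5 + (0 + 2)) = -0*(-5 + 2) = -0*(-3) = -⅓*0 = 0)
B(Z, L) = -Z (B(Z, L) = 0 - Z = -Z)
-139*(m(R) + B(-6, -6)) = -139*(-8 - 1*(-6)) = -139*(-8 + 6) = -139*(-2) = 278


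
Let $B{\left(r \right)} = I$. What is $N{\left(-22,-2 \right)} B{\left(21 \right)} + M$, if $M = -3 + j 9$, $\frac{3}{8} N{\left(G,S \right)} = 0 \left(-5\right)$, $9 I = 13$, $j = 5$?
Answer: $42$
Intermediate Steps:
$I = \frac{13}{9}$ ($I = \frac{1}{9} \cdot 13 = \frac{13}{9} \approx 1.4444$)
$B{\left(r \right)} = \frac{13}{9}$
$N{\left(G,S \right)} = 0$ ($N{\left(G,S \right)} = \frac{8 \cdot 0 \left(-5\right)}{3} = \frac{8}{3} \cdot 0 = 0$)
$M = 42$ ($M = -3 + 5 \cdot 9 = -3 + 45 = 42$)
$N{\left(-22,-2 \right)} B{\left(21 \right)} + M = 0 \cdot \frac{13}{9} + 42 = 0 + 42 = 42$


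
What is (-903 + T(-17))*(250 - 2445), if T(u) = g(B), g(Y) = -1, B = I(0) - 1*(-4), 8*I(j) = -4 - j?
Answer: 1984280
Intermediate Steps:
I(j) = -½ - j/8 (I(j) = (-4 - j)/8 = -½ - j/8)
B = 7/2 (B = (-½ - ⅛*0) - 1*(-4) = (-½ + 0) + 4 = -½ + 4 = 7/2 ≈ 3.5000)
T(u) = -1
(-903 + T(-17))*(250 - 2445) = (-903 - 1)*(250 - 2445) = -904*(-2195) = 1984280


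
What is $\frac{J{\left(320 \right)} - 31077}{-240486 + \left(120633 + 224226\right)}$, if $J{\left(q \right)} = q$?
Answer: $- \frac{30757}{104373} \approx -0.29468$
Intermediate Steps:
$\frac{J{\left(320 \right)} - 31077}{-240486 + \left(120633 + 224226\right)} = \frac{320 - 31077}{-240486 + \left(120633 + 224226\right)} = - \frac{30757}{-240486 + 344859} = - \frac{30757}{104373}$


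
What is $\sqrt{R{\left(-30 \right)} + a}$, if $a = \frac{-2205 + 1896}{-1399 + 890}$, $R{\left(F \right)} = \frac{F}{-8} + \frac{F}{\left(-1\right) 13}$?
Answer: $\frac{\sqrt{1167258651}}{13234} \approx 2.5816$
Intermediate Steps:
$R{\left(F \right)} = - \frac{21 F}{104}$ ($R{\left(F \right)} = F \left(- \frac{1}{8}\right) + \frac{F}{-13} = - \frac{F}{8} + F \left(- \frac{1}{13}\right) = - \frac{F}{8} - \frac{F}{13} = - \frac{21 F}{104}$)
$a = \frac{309}{509}$ ($a = - \frac{309}{-509} = \left(-309\right) \left(- \frac{1}{509}\right) = \frac{309}{509} \approx 0.60707$)
$\sqrt{R{\left(-30 \right)} + a} = \sqrt{\left(- \frac{21}{104}\right) \left(-30\right) + \frac{309}{509}} = \sqrt{\frac{315}{52} + \frac{309}{509}} = \sqrt{\frac{176403}{26468}} = \frac{\sqrt{1167258651}}{13234}$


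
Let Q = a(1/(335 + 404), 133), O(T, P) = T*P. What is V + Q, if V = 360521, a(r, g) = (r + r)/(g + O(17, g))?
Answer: 318910747744/884583 ≈ 3.6052e+5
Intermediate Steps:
O(T, P) = P*T
a(r, g) = r/(9*g) (a(r, g) = (r + r)/(g + g*17) = (2*r)/(g + 17*g) = (2*r)/((18*g)) = (2*r)*(1/(18*g)) = r/(9*g))
Q = 1/884583 (Q = (⅑)/((335 + 404)*133) = (⅑)*(1/133)/739 = (⅑)*(1/739)*(1/133) = 1/884583 ≈ 1.1305e-6)
V + Q = 360521 + 1/884583 = 318910747744/884583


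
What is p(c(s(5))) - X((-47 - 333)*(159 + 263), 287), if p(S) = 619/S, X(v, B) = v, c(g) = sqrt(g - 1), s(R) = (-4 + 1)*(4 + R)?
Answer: 160360 - 619*I*sqrt(7)/14 ≈ 1.6036e+5 - 116.98*I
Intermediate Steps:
s(R) = -12 - 3*R (s(R) = -3*(4 + R) = -12 - 3*R)
c(g) = sqrt(-1 + g)
p(c(s(5))) - X((-47 - 333)*(159 + 263), 287) = 619/(sqrt(-1 + (-12 - 3*5))) - (-47 - 333)*(159 + 263) = 619/(sqrt(-1 + (-12 - 15))) - (-380)*422 = 619/(sqrt(-1 - 27)) - 1*(-160360) = 619/(sqrt(-28)) + 160360 = 619/((2*I*sqrt(7))) + 160360 = 619*(-I*sqrt(7)/14) + 160360 = -619*I*sqrt(7)/14 + 160360 = 160360 - 619*I*sqrt(7)/14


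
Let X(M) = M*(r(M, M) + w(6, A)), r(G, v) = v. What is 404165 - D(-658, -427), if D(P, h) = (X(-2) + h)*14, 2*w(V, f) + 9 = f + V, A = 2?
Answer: 410073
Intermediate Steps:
w(V, f) = -9/2 + V/2 + f/2 (w(V, f) = -9/2 + (f + V)/2 = -9/2 + (V + f)/2 = -9/2 + (V/2 + f/2) = -9/2 + V/2 + f/2)
X(M) = M*(-½ + M) (X(M) = M*(M + (-9/2 + (½)*6 + (½)*2)) = M*(M + (-9/2 + 3 + 1)) = M*(M - ½) = M*(-½ + M))
D(P, h) = 70 + 14*h (D(P, h) = (-2*(-½ - 2) + h)*14 = (-2*(-5/2) + h)*14 = (5 + h)*14 = 70 + 14*h)
404165 - D(-658, -427) = 404165 - (70 + 14*(-427)) = 404165 - (70 - 5978) = 404165 - 1*(-5908) = 404165 + 5908 = 410073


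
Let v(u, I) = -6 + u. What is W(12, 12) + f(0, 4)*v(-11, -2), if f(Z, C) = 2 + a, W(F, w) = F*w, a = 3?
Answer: 59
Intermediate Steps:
f(Z, C) = 5 (f(Z, C) = 2 + 3 = 5)
W(12, 12) + f(0, 4)*v(-11, -2) = 12*12 + 5*(-6 - 11) = 144 + 5*(-17) = 144 - 85 = 59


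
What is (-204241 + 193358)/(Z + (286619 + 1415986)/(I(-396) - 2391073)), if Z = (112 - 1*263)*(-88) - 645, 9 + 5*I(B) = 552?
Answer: -130104327826/151136301521 ≈ -0.86084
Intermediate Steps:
I(B) = 543/5 (I(B) = -9/5 + (⅕)*552 = -9/5 + 552/5 = 543/5)
Z = 12643 (Z = (112 - 263)*(-88) - 645 = -151*(-88) - 645 = 13288 - 645 = 12643)
(-204241 + 193358)/(Z + (286619 + 1415986)/(I(-396) - 2391073)) = (-204241 + 193358)/(12643 + (286619 + 1415986)/(543/5 - 2391073)) = -10883/(12643 + 1702605/(-11954822/5)) = -10883/(12643 + 1702605*(-5/11954822)) = -10883/(12643 - 8513025/11954822) = -10883/151136301521/11954822 = -10883*11954822/151136301521 = -130104327826/151136301521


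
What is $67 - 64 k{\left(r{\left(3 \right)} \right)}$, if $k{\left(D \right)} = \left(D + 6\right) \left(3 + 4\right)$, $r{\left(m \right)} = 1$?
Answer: $-3069$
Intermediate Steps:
$k{\left(D \right)} = 42 + 7 D$ ($k{\left(D \right)} = \left(6 + D\right) 7 = 42 + 7 D$)
$67 - 64 k{\left(r{\left(3 \right)} \right)} = 67 - 64 \left(42 + 7 \cdot 1\right) = 67 - 64 \left(42 + 7\right) = 67 - 3136 = -3069$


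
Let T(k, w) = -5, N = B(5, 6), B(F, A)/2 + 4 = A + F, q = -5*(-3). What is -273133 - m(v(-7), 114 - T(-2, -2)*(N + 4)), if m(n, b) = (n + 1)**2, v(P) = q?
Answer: -273389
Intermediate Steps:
q = 15
B(F, A) = -8 + 2*A + 2*F (B(F, A) = -8 + 2*(A + F) = -8 + (2*A + 2*F) = -8 + 2*A + 2*F)
N = 14 (N = -8 + 2*6 + 2*5 = -8 + 12 + 10 = 14)
v(P) = 15
m(n, b) = (1 + n)**2
-273133 - m(v(-7), 114 - T(-2, -2)*(N + 4)) = -273133 - (1 + 15)**2 = -273133 - 1*16**2 = -273133 - 1*256 = -273133 - 256 = -273389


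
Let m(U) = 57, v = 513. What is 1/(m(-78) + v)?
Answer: 1/570 ≈ 0.0017544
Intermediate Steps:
1/(m(-78) + v) = 1/(57 + 513) = 1/570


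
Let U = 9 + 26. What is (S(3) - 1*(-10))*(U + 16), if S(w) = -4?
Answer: 306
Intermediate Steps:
U = 35
(S(3) - 1*(-10))*(U + 16) = (-4 - 1*(-10))*(35 + 16) = (-4 + 10)*51 = 6*51 = 306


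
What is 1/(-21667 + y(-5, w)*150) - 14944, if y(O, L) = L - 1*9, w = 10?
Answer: -321550049/21517 ≈ -14944.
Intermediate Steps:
y(O, L) = -9 + L (y(O, L) = L - 9 = -9 + L)
1/(-21667 + y(-5, w)*150) - 14944 = 1/(-21667 + (-9 + 10)*150) - 14944 = 1/(-21667 + 1*150) - 14944 = 1/(-21667 + 150) - 14944 = 1/(-21517) - 14944 = -1/21517 - 14944 = -321550049/21517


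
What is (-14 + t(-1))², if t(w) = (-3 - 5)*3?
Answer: 1444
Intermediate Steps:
t(w) = -24 (t(w) = -8*3 = -24)
(-14 + t(-1))² = (-14 - 24)² = (-38)² = 1444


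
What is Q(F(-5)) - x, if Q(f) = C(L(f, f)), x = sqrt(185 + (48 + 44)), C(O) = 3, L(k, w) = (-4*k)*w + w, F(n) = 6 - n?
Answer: 3 - sqrt(277) ≈ -13.643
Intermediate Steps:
L(k, w) = w - 4*k*w (L(k, w) = -4*k*w + w = w - 4*k*w)
x = sqrt(277) (x = sqrt(185 + 92) = sqrt(277) ≈ 16.643)
Q(f) = 3
Q(F(-5)) - x = 3 - sqrt(277)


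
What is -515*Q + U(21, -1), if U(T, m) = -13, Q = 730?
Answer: -375963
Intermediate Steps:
-515*Q + U(21, -1) = -515*730 - 13 = -375950 - 13 = -375963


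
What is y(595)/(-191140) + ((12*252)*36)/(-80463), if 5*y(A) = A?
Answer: -6939280019/5126565940 ≈ -1.3536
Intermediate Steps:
y(A) = A/5
y(595)/(-191140) + ((12*252)*36)/(-80463) = ((⅕)*595)/(-191140) + ((12*252)*36)/(-80463) = 119*(-1/191140) + (3024*36)*(-1/80463) = -119/191140 + 108864*(-1/80463) = -119/191140 - 36288/26821 = -6939280019/5126565940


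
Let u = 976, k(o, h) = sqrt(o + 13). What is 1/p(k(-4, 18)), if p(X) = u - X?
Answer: 1/973 ≈ 0.0010277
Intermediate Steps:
k(o, h) = sqrt(13 + o)
p(X) = 976 - X
1/p(k(-4, 18)) = 1/(976 - sqrt(13 - 4)) = 1/(976 - sqrt(9)) = 1/(976 - 1*3) = 1/(976 - 3) = 1/973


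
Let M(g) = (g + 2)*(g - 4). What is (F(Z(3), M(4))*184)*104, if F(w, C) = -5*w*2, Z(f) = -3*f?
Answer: 1722240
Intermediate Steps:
M(g) = (-4 + g)*(2 + g) (M(g) = (2 + g)*(-4 + g) = (-4 + g)*(2 + g))
F(w, C) = -10*w
(F(Z(3), M(4))*184)*104 = (-(-30)*3*184)*104 = (-10*(-9)*184)*104 = (90*184)*104 = 16560*104 = 1722240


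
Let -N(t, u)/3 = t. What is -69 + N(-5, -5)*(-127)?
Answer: -1974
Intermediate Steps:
N(t, u) = -3*t
-69 + N(-5, -5)*(-127) = -69 - 3*(-5)*(-127) = -69 + 15*(-127) = -69 - 1905 = -1974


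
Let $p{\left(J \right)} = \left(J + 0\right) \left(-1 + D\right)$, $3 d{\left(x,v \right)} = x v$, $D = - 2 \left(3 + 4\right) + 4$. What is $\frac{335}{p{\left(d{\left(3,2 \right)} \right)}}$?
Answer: $- \frac{335}{22} \approx -15.227$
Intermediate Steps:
$D = -10$ ($D = \left(-2\right) 7 + 4 = -14 + 4 = -10$)
$d{\left(x,v \right)} = \frac{v x}{3}$ ($d{\left(x,v \right)} = \frac{x v}{3} = \frac{v x}{3}$)
$p{\left(J \right)} = - 11 J$ ($p{\left(J \right)} = \left(J + 0\right) \left(-1 - 10\right) = J \left(-11\right) = - 11 J$)
$\frac{335}{p{\left(d{\left(3,2 \right)} \right)}} = \frac{335}{\left(-11\right) \frac{1}{3} \cdot 2 \cdot 3} = \frac{335}{\left(-11\right) 2} = \frac{335}{-22} = 335 \left(- \frac{1}{22}\right) = - \frac{335}{22}$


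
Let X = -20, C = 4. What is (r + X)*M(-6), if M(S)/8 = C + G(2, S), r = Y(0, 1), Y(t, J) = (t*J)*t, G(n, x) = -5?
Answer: 160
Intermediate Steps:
Y(t, J) = J*t² (Y(t, J) = (J*t)*t = J*t²)
r = 0 (r = 1*0² = 1*0 = 0)
M(S) = -8 (M(S) = 8*(4 - 5) = 8*(-1) = -8)
(r + X)*M(-6) = (0 - 20)*(-8) = -20*(-8) = 160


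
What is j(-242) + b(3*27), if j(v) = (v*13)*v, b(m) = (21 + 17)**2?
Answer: 762776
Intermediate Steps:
b(m) = 1444 (b(m) = 38**2 = 1444)
j(v) = 13*v**2 (j(v) = (13*v)*v = 13*v**2)
j(-242) + b(3*27) = 13*(-242)**2 + 1444 = 13*58564 + 1444 = 761332 + 1444 = 762776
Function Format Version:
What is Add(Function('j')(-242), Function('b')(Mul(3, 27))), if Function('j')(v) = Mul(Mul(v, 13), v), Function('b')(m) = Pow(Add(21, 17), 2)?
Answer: 762776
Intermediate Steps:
Function('b')(m) = 1444 (Function('b')(m) = Pow(38, 2) = 1444)
Function('j')(v) = Mul(13, Pow(v, 2)) (Function('j')(v) = Mul(Mul(13, v), v) = Mul(13, Pow(v, 2)))
Add(Function('j')(-242), Function('b')(Mul(3, 27))) = Add(Mul(13, Pow(-242, 2)), 1444) = Add(Mul(13, 58564), 1444) = Add(761332, 1444) = 762776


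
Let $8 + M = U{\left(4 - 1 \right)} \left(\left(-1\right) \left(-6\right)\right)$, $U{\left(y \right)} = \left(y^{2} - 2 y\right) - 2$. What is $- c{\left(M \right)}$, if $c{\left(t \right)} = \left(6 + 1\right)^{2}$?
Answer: $-49$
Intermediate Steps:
$U{\left(y \right)} = -2 + y^{2} - 2 y$
$M = -2$ ($M = -8 + \left(-2 + \left(4 - 1\right)^{2} - 2 \left(4 - 1\right)\right) \left(\left(-1\right) \left(-6\right)\right) = -8 + \left(-2 + 3^{2} - 6\right) 6 = -8 + \left(-2 + 9 - 6\right) 6 = -8 + 1 \cdot 6 = -8 + 6 = -2$)
$c{\left(t \right)} = 49$ ($c{\left(t \right)} = 7^{2} = 49$)
$- c{\left(M \right)} = \left(-1\right) 49 = -49$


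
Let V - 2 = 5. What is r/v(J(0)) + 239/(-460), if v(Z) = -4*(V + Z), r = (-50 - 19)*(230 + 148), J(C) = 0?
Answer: 428251/460 ≈ 930.98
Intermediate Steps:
V = 7 (V = 2 + 5 = 7)
r = -26082 (r = -69*378 = -26082)
v(Z) = -28 - 4*Z (v(Z) = -4*(7 + Z) = -28 - 4*Z)
r/v(J(0)) + 239/(-460) = -26082/(-28 - 4*0) + 239/(-460) = -26082/(-28 + 0) + 239*(-1/460) = -26082/(-28) - 239/460 = -26082*(-1/28) - 239/460 = 1863/2 - 239/460 = 428251/460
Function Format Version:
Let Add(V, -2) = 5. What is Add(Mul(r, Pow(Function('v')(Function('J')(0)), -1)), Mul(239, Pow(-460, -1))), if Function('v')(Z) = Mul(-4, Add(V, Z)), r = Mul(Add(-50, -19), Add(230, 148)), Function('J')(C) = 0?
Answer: Rational(428251, 460) ≈ 930.98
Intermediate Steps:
V = 7 (V = Add(2, 5) = 7)
r = -26082 (r = Mul(-69, 378) = -26082)
Function('v')(Z) = Add(-28, Mul(-4, Z)) (Function('v')(Z) = Mul(-4, Add(7, Z)) = Add(-28, Mul(-4, Z)))
Add(Mul(r, Pow(Function('v')(Function('J')(0)), -1)), Mul(239, Pow(-460, -1))) = Add(Mul(-26082, Pow(Add(-28, Mul(-4, 0)), -1)), Mul(239, Pow(-460, -1))) = Add(Mul(-26082, Pow(Add(-28, 0), -1)), Mul(239, Rational(-1, 460))) = Add(Mul(-26082, Pow(-28, -1)), Rational(-239, 460)) = Add(Mul(-26082, Rational(-1, 28)), Rational(-239, 460)) = Add(Rational(1863, 2), Rational(-239, 460)) = Rational(428251, 460)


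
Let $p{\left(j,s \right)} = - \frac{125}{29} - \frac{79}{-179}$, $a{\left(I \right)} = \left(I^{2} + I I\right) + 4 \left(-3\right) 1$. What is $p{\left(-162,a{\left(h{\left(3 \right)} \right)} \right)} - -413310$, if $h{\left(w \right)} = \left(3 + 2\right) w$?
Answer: $\frac{2145472126}{5191} \approx 4.1331 \cdot 10^{5}$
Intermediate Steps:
$h{\left(w \right)} = 5 w$
$a{\left(I \right)} = -12 + 2 I^{2}$ ($a{\left(I \right)} = \left(I^{2} + I^{2}\right) - 12 = 2 I^{2} - 12 = -12 + 2 I^{2}$)
$p{\left(j,s \right)} = - \frac{20084}{5191}$ ($p{\left(j,s \right)} = \left(-125\right) \frac{1}{29} - - \frac{79}{179} = - \frac{125}{29} + \frac{79}{179} = - \frac{20084}{5191}$)
$p{\left(-162,a{\left(h{\left(3 \right)} \right)} \right)} - -413310 = - \frac{20084}{5191} - -413310 = - \frac{20084}{5191} + 413310 = \frac{2145472126}{5191}$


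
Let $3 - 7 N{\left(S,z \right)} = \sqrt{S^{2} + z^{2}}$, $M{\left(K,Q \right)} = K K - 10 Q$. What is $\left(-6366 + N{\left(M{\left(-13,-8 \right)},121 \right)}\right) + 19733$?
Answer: $\frac{93572}{7} - \frac{\sqrt{76642}}{7} \approx 13328.0$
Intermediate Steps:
$M{\left(K,Q \right)} = K^{2} - 10 Q$
$N{\left(S,z \right)} = \frac{3}{7} - \frac{\sqrt{S^{2} + z^{2}}}{7}$
$\left(-6366 + N{\left(M{\left(-13,-8 \right)},121 \right)}\right) + 19733 = \left(-6366 + \left(\frac{3}{7} - \frac{\sqrt{\left(\left(-13\right)^{2} - -80\right)^{2} + 121^{2}}}{7}\right)\right) + 19733 = \left(-6366 + \left(\frac{3}{7} - \frac{\sqrt{\left(169 + 80\right)^{2} + 14641}}{7}\right)\right) + 19733 = \left(-6366 + \left(\frac{3}{7} - \frac{\sqrt{249^{2} + 14641}}{7}\right)\right) + 19733 = \left(-6366 + \left(\frac{3}{7} - \frac{\sqrt{62001 + 14641}}{7}\right)\right) + 19733 = \left(-6366 + \left(\frac{3}{7} - \frac{\sqrt{76642}}{7}\right)\right) + 19733 = \left(- \frac{44559}{7} - \frac{\sqrt{76642}}{7}\right) + 19733 = \frac{93572}{7} - \frac{\sqrt{76642}}{7}$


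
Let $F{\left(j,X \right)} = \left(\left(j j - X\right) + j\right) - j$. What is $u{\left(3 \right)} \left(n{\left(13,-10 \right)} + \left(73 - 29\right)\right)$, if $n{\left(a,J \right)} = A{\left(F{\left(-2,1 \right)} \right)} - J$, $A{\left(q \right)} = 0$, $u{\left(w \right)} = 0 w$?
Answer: $0$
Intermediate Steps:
$u{\left(w \right)} = 0$
$F{\left(j,X \right)} = j^{2} - X$ ($F{\left(j,X \right)} = \left(\left(j^{2} - X\right) + j\right) - j = \left(j + j^{2} - X\right) - j = j^{2} - X$)
$n{\left(a,J \right)} = - J$ ($n{\left(a,J \right)} = 0 - J = - J$)
$u{\left(3 \right)} \left(n{\left(13,-10 \right)} + \left(73 - 29\right)\right) = 0 \left(\left(-1\right) \left(-10\right) + \left(73 - 29\right)\right) = 0 \left(10 + 44\right) = 0 \cdot 54 = 0$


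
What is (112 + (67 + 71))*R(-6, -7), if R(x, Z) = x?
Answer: -1500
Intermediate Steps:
(112 + (67 + 71))*R(-6, -7) = (112 + (67 + 71))*(-6) = (112 + 138)*(-6) = 250*(-6) = -1500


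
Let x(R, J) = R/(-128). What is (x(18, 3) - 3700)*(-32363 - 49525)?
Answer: 605994231/2 ≈ 3.0300e+8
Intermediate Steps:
x(R, J) = -R/128 (x(R, J) = R*(-1/128) = -R/128)
(x(18, 3) - 3700)*(-32363 - 49525) = (-1/128*18 - 3700)*(-32363 - 49525) = (-9/64 - 3700)*(-81888) = -236809/64*(-81888) = 605994231/2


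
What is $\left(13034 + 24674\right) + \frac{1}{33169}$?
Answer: $\frac{1250736653}{33169} \approx 37708.0$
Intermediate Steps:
$\left(13034 + 24674\right) + \frac{1}{33169} = 37708 + \frac{1}{33169} = \frac{1250736653}{33169}$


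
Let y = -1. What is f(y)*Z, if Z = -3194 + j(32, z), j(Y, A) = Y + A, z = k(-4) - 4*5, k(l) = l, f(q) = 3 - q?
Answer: -12744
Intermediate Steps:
z = -24 (z = -4 - 4*5 = -4 - 20 = -24)
j(Y, A) = A + Y
Z = -3186 (Z = -3194 + (-24 + 32) = -3194 + 8 = -3186)
f(y)*Z = (3 - 1*(-1))*(-3186) = (3 + 1)*(-3186) = 4*(-3186) = -12744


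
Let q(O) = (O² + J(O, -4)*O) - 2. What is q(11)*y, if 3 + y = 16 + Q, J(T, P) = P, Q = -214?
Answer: -15075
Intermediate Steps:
q(O) = -2 + O² - 4*O (q(O) = (O² - 4*O) - 2 = -2 + O² - 4*O)
y = -201 (y = -3 + (16 - 214) = -3 - 198 = -201)
q(11)*y = (-2 + 11² - 4*11)*(-201) = (-2 + 121 - 44)*(-201) = 75*(-201) = -15075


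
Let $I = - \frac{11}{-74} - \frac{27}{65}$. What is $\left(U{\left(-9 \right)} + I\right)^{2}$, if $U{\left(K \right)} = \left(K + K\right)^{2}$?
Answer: $\frac{2424737922649}{23136100} \approx 1.048 \cdot 10^{5}$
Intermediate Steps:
$U{\left(K \right)} = 4 K^{2}$ ($U{\left(K \right)} = \left(2 K\right)^{2} = 4 K^{2}$)
$I = - \frac{1283}{4810}$ ($I = \left(-11\right) \left(- \frac{1}{74}\right) - \frac{27}{65} = \frac{11}{74} - \frac{27}{65} = - \frac{1283}{4810} \approx -0.26674$)
$\left(U{\left(-9 \right)} + I\right)^{2} = \left(4 \left(-9\right)^{2} - \frac{1283}{4810}\right)^{2} = \left(4 \cdot 81 - \frac{1283}{4810}\right)^{2} = \left(324 - \frac{1283}{4810}\right)^{2} = \left(\frac{1557157}{4810}\right)^{2} = \frac{2424737922649}{23136100}$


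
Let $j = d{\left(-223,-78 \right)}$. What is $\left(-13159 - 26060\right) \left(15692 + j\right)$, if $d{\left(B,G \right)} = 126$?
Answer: $-620366142$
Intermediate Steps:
$j = 126$
$\left(-13159 - 26060\right) \left(15692 + j\right) = \left(-13159 - 26060\right) \left(15692 + 126\right) = \left(-39219\right) 15818 = -620366142$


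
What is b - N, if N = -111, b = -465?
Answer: -354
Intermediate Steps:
b - N = -465 - 1*(-111) = -465 + 111 = -354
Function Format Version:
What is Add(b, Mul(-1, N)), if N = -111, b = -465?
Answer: -354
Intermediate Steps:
Add(b, Mul(-1, N)) = Add(-465, Mul(-1, -111)) = Add(-465, 111) = -354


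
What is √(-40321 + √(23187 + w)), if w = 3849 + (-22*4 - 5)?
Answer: √(-40321 + √26943) ≈ 200.39*I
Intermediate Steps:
w = 3756 (w = 3849 + (-88 - 5) = 3849 - 93 = 3756)
√(-40321 + √(23187 + w)) = √(-40321 + √(23187 + 3756)) = √(-40321 + √26943)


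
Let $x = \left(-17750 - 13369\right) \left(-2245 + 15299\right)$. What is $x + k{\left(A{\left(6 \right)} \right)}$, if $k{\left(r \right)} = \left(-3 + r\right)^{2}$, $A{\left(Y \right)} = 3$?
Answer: $-406227426$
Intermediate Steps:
$x = -406227426$ ($x = \left(-31119\right) 13054 = -406227426$)
$x + k{\left(A{\left(6 \right)} \right)} = -406227426 + \left(-3 + 3\right)^{2} = -406227426 + 0^{2} = -406227426 + 0 = -406227426$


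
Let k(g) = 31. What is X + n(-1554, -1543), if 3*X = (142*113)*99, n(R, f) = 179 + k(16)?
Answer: 529728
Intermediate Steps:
n(R, f) = 210 (n(R, f) = 179 + 31 = 210)
X = 529518 (X = ((142*113)*99)/3 = (16046*99)/3 = (1/3)*1588554 = 529518)
X + n(-1554, -1543) = 529518 + 210 = 529728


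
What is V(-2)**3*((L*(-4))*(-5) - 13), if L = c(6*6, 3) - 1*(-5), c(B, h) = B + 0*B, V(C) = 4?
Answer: 51648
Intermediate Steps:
c(B, h) = B (c(B, h) = B + 0 = B)
L = 41 (L = 6*6 - 1*(-5) = 36 + 5 = 41)
V(-2)**3*((L*(-4))*(-5) - 13) = 4**3*((41*(-4))*(-5) - 13) = 64*(-164*(-5) - 13) = 64*(820 - 13) = 64*807 = 51648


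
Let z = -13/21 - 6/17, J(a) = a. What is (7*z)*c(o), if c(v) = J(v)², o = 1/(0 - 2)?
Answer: -347/204 ≈ -1.7010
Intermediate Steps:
o = -½ (o = 1/(-2) = -½ ≈ -0.50000)
z = -347/357 (z = -13*1/21 - 6*1/17 = -13/21 - 6/17 = -347/357 ≈ -0.97199)
c(v) = v²
(7*z)*c(o) = (7*(-347/357))*(-½)² = -347/51*¼ = -347/204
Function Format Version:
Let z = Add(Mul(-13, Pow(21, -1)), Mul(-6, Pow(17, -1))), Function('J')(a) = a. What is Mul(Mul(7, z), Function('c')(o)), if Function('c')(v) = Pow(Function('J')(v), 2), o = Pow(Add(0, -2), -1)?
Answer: Rational(-347, 204) ≈ -1.7010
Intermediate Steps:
o = Rational(-1, 2) (o = Pow(-2, -1) = Rational(-1, 2) ≈ -0.50000)
z = Rational(-347, 357) (z = Add(Mul(-13, Rational(1, 21)), Mul(-6, Rational(1, 17))) = Add(Rational(-13, 21), Rational(-6, 17)) = Rational(-347, 357) ≈ -0.97199)
Function('c')(v) = Pow(v, 2)
Mul(Mul(7, z), Function('c')(o)) = Mul(Mul(7, Rational(-347, 357)), Pow(Rational(-1, 2), 2)) = Mul(Rational(-347, 51), Rational(1, 4)) = Rational(-347, 204)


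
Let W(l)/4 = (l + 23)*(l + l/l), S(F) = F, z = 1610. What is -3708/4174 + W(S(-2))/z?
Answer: -225732/240005 ≈ -0.94053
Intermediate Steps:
W(l) = 4*(1 + l)*(23 + l) (W(l) = 4*((l + 23)*(l + l/l)) = 4*((23 + l)*(l + 1)) = 4*((23 + l)*(1 + l)) = 4*((1 + l)*(23 + l)) = 4*(1 + l)*(23 + l))
-3708/4174 + W(S(-2))/z = -3708/4174 + (92 + 4*(-2)**2 + 96*(-2))/1610 = -3708*1/4174 + (92 + 4*4 - 192)*(1/1610) = -1854/2087 + (92 + 16 - 192)*(1/1610) = -1854/2087 - 84*1/1610 = -1854/2087 - 6/115 = -225732/240005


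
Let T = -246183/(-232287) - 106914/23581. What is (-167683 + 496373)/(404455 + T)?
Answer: 60013970441381/73846913266063 ≈ 0.81268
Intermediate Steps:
T = -6343163665/1825853249 (T = -246183*(-1/232287) - 106914*1/23581 = 82061/77429 - 106914/23581 = -6343163665/1825853249 ≈ -3.4741)
(-167683 + 496373)/(404455 + T) = (-167683 + 496373)/(404455 - 6343163665/1825853249) = 328690/(738469132660630/1825853249) = 328690*(1825853249/738469132660630) = 60013970441381/73846913266063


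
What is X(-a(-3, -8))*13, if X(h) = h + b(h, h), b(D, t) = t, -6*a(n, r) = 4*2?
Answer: 104/3 ≈ 34.667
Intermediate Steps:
a(n, r) = -4/3 (a(n, r) = -2*2/3 = -⅙*8 = -4/3)
X(h) = 2*h (X(h) = h + h = 2*h)
X(-a(-3, -8))*13 = (2*(-1*(-4/3)))*13 = (2*(4/3))*13 = (8/3)*13 = 104/3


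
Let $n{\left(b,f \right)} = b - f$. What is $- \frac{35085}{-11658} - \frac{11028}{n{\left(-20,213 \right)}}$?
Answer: $\frac{45579743}{905438} \approx 50.34$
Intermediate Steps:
$- \frac{35085}{-11658} - \frac{11028}{n{\left(-20,213 \right)}} = - \frac{35085}{-11658} - \frac{11028}{-20 - 213} = \left(-35085\right) \left(- \frac{1}{11658}\right) - \frac{11028}{-20 - 213} = \frac{11695}{3886} - \frac{11028}{-233} = \frac{11695}{3886} - - \frac{11028}{233} = \frac{11695}{3886} + \frac{11028}{233} = \frac{45579743}{905438}$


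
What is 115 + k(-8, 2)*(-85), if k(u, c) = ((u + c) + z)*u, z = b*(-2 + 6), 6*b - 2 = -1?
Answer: -10535/3 ≈ -3511.7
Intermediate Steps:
b = ⅙ (b = ⅓ + (⅙)*(-1) = ⅓ - ⅙ = ⅙ ≈ 0.16667)
z = ⅔ (z = (-2 + 6)/6 = (⅙)*4 = ⅔ ≈ 0.66667)
k(u, c) = u*(⅔ + c + u) (k(u, c) = ((u + c) + ⅔)*u = ((c + u) + ⅔)*u = (⅔ + c + u)*u = u*(⅔ + c + u))
115 + k(-8, 2)*(-85) = 115 + ((⅓)*(-8)*(2 + 3*2 + 3*(-8)))*(-85) = 115 + ((⅓)*(-8)*(2 + 6 - 24))*(-85) = 115 + ((⅓)*(-8)*(-16))*(-85) = 115 + (128/3)*(-85) = 115 - 10880/3 = -10535/3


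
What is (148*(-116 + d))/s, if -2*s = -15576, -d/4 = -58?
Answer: 4292/1947 ≈ 2.2044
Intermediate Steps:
d = 232 (d = -4*(-58) = 232)
s = 7788 (s = -½*(-15576) = 7788)
(148*(-116 + d))/s = (148*(-116 + 232))/7788 = (148*116)*(1/7788) = 17168*(1/7788) = 4292/1947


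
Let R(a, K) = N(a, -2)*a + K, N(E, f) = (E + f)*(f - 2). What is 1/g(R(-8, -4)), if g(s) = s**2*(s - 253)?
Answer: -1/60571152 ≈ -1.6510e-8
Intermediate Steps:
N(E, f) = (-2 + f)*(E + f) (N(E, f) = (E + f)*(-2 + f) = (-2 + f)*(E + f))
R(a, K) = K + a*(8 - 4*a) (R(a, K) = ((-2)**2 - 2*a - 2*(-2) + a*(-2))*a + K = (4 - 2*a + 4 - 2*a)*a + K = (8 - 4*a)*a + K = a*(8 - 4*a) + K = K + a*(8 - 4*a))
g(s) = s**2*(-253 + s)
1/g(R(-8, -4)) = 1/((-4 + 4*(-8)*(2 - 1*(-8)))**2*(-253 + (-4 + 4*(-8)*(2 - 1*(-8))))) = 1/((-4 + 4*(-8)*(2 + 8))**2*(-253 + (-4 + 4*(-8)*(2 + 8)))) = 1/((-4 + 4*(-8)*10)**2*(-253 + (-4 + 4*(-8)*10))) = 1/((-4 - 320)**2*(-253 + (-4 - 320))) = 1/((-324)**2*(-253 - 324)) = 1/(104976*(-577)) = 1/(-60571152) = -1/60571152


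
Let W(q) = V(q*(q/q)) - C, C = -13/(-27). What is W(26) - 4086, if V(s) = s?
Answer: -109633/27 ≈ -4060.5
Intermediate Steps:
C = 13/27 (C = -13*(-1/27) = 13/27 ≈ 0.48148)
W(q) = -13/27 + q (W(q) = q*(q/q) - 1*13/27 = q*1 - 13/27 = q - 13/27 = -13/27 + q)
W(26) - 4086 = (-13/27 + 26) - 4086 = 689/27 - 4086 = -109633/27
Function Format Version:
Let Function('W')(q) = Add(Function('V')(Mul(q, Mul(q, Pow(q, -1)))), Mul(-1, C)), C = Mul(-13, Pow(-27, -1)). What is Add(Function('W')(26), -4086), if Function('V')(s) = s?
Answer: Rational(-109633, 27) ≈ -4060.5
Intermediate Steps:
C = Rational(13, 27) (C = Mul(-13, Rational(-1, 27)) = Rational(13, 27) ≈ 0.48148)
Function('W')(q) = Add(Rational(-13, 27), q) (Function('W')(q) = Add(Mul(q, Mul(q, Pow(q, -1))), Mul(-1, Rational(13, 27))) = Add(Mul(q, 1), Rational(-13, 27)) = Add(q, Rational(-13, 27)) = Add(Rational(-13, 27), q))
Add(Function('W')(26), -4086) = Add(Add(Rational(-13, 27), 26), -4086) = Add(Rational(689, 27), -4086) = Rational(-109633, 27)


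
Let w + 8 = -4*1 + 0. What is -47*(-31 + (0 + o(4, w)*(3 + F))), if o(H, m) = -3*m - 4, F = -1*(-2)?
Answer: -6063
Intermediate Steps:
F = 2
w = -12 (w = -8 + (-4*1 + 0) = -8 + (-4 + 0) = -8 - 4 = -12)
o(H, m) = -4 - 3*m
-47*(-31 + (0 + o(4, w)*(3 + F))) = -47*(-31 + (0 + (-4 - 3*(-12))*(3 + 2))) = -47*(-31 + (0 + (-4 + 36)*5)) = -47*(-31 + (0 + 32*5)) = -47*(-31 + (0 + 160)) = -47*(-31 + 160) = -47*129 = -6063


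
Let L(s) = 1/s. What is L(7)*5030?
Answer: 5030/7 ≈ 718.57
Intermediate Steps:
L(7)*5030 = 5030/7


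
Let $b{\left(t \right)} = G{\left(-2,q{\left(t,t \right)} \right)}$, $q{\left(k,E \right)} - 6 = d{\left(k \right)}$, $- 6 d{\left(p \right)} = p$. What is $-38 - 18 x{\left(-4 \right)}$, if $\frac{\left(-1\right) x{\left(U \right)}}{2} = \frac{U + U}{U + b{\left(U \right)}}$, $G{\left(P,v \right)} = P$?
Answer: $10$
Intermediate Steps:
$d{\left(p \right)} = - \frac{p}{6}$
$q{\left(k,E \right)} = 6 - \frac{k}{6}$
$b{\left(t \right)} = -2$
$x{\left(U \right)} = - \frac{4 U}{-2 + U}$ ($x{\left(U \right)} = - 2 \frac{U + U}{U - 2} = - 2 \frac{2 U}{-2 + U} = - \frac{4 U}{-2 + U}$)
$-38 - 18 x{\left(-4 \right)} = -38 - 18 \left(\left(-4\right) \left(-4\right) \frac{1}{-2 - 4}\right) = -38 - 18 \left(\left(-4\right) \left(-4\right) \frac{1}{-6}\right) = -38 - 18 \left(\left(-4\right) \left(-4\right) \left(- \frac{1}{6}\right)\right) = -38 - -48 = -38 + 48 = 10$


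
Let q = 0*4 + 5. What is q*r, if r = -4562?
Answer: -22810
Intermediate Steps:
q = 5 (q = 0 + 5 = 5)
q*r = 5*(-4562) = -22810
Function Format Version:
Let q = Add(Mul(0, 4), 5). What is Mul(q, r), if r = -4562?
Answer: -22810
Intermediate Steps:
q = 5 (q = Add(0, 5) = 5)
Mul(q, r) = Mul(5, -4562) = -22810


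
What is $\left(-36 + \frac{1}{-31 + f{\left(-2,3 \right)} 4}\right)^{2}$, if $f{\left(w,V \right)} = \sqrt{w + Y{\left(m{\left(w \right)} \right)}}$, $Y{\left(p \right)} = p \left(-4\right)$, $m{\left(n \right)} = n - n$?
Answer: $\frac{321696 \sqrt{2} + 1206217 i}{248 \sqrt{2} + 929 i} \approx 1298.2 + 0.41052 i$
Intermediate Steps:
$m{\left(n \right)} = 0$
$Y{\left(p \right)} = - 4 p$
$f{\left(w,V \right)} = \sqrt{w}$ ($f{\left(w,V \right)} = \sqrt{w - 0} = \sqrt{w + 0} = \sqrt{w}$)
$\left(-36 + \frac{1}{-31 + f{\left(-2,3 \right)} 4}\right)^{2} = \left(-36 + \frac{1}{-31 + \sqrt{-2} \cdot 4}\right)^{2} = \left(-36 + \frac{1}{-31 + i \sqrt{2} \cdot 4}\right)^{2} = \left(-36 + \frac{1}{-31 + 4 i \sqrt{2}}\right)^{2}$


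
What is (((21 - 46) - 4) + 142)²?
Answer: 12769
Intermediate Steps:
(((21 - 46) - 4) + 142)² = ((-25 - 4) + 142)² = (-29 + 142)² = 113² = 12769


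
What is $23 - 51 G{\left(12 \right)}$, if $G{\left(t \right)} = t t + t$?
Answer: $-7933$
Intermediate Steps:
$G{\left(t \right)} = t + t^{2}$ ($G{\left(t \right)} = t^{2} + t = t + t^{2}$)
$23 - 51 G{\left(12 \right)} = 23 - 51 \cdot 12 \left(1 + 12\right) = 23 - 51 \cdot 12 \cdot 13 = 23 - 7956 = -7933$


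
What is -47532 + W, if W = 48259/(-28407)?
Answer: -1350289783/28407 ≈ -47534.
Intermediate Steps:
W = -48259/28407 (W = 48259*(-1/28407) = -48259/28407 ≈ -1.6988)
-47532 + W = -47532 - 48259/28407 = -1350289783/28407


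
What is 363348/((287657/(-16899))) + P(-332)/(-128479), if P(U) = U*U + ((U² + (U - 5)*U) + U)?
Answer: -788984551531108/36957883703 ≈ -21348.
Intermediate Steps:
P(U) = U + 2*U² + U*(-5 + U) (P(U) = U² + ((U² + (-5 + U)*U) + U) = U² + ((U² + U*(-5 + U)) + U) = U² + (U + U² + U*(-5 + U)) = U + 2*U² + U*(-5 + U))
363348/((287657/(-16899))) + P(-332)/(-128479) = 363348/((287657/(-16899))) - 332*(-4 + 3*(-332))/(-128479) = 363348/((287657*(-1/16899))) - 332*(-4 - 996)*(-1/128479) = 363348/(-287657/16899) - 332*(-1000)*(-1/128479) = 363348*(-16899/287657) + 332000*(-1/128479) = -6140217852/287657 - 332000/128479 = -788984551531108/36957883703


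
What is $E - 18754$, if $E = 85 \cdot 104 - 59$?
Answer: $-9973$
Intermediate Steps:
$E = 8781$ ($E = 8840 - 59 = 8781$)
$E - 18754 = 8781 - 18754 = -9973$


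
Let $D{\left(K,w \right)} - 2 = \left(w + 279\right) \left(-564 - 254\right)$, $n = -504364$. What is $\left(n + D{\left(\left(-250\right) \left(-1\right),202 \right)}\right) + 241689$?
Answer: $-656131$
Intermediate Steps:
$D{\left(K,w \right)} = -228220 - 818 w$ ($D{\left(K,w \right)} = 2 + \left(w + 279\right) \left(-564 - 254\right) = 2 + \left(279 + w\right) \left(-818\right) = 2 - \left(228222 + 818 w\right) = -228220 - 818 w$)
$\left(n + D{\left(\left(-250\right) \left(-1\right),202 \right)}\right) + 241689 = \left(-504364 - 393456\right) + 241689 = -897820 + 241689 = -656131$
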